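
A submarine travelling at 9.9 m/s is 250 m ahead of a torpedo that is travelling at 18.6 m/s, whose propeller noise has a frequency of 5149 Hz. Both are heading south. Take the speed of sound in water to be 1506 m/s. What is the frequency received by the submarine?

5179 Hz

The submarine is ahead, so the torpedo is moving toward it while the submarine is moving away from the torpedo.
General Doppler shift: f' = f · (v − v_o)/(v − v_s).
f' = 5149 × (1506 − 9.9)/(1506 − 18.6) = 5149 × 1496.1/1487.4 ≈ 5179 Hz.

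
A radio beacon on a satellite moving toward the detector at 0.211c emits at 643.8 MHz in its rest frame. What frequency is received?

Relativistic Doppler for frequency: f' = f₀ · √((1 + β)/(1 − β)).
f' = 643.8 × √(1.2110/0.7890) = 643.8 × 1.23889 ≈ 797.6 MHz.

797.6 MHz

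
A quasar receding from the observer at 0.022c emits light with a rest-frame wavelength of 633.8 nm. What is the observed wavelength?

Relativistic Doppler for wavelength: λ' = λ₀ · √((1 + β)/(1 − β)).
λ' = 633.8 × √(1.0220/0.9780) = 633.8 × 1.02225 ≈ 647.9 nm.

647.9 nm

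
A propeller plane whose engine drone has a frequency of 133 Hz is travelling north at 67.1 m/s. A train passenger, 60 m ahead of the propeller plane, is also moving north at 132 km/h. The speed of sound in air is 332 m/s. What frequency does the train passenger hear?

132 km/h = 36.67 m/s.
The train passenger is ahead, so the propeller plane is moving toward it while the train passenger is moving away from the propeller plane.
General Doppler shift: f' = f · (v − v_o)/(v − v_s).
f' = 133 × (332 − 36.67)/(332 − 67.1) = 133 × 295.33/264.9 ≈ 148 Hz.

148 Hz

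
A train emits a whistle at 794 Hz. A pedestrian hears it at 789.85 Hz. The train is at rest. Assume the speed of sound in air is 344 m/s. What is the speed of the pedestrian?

1.80 m/s

f' < f, so the pedestrian is receding.
f' = f · (v − v_o)/v ⇒ v_o = v · |f'/f − 1|.
v_o = 344 × |789.85/794 − 1| = 344 × 0.005227 ≈ 1.80 m/s.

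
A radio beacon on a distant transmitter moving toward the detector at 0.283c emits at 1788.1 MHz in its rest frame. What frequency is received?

Relativistic Doppler for frequency: f' = f₀ · √((1 + β)/(1 − β)).
f' = 1788.1 × √(1.2830/0.7170) = 1788.1 × 1.33768 ≈ 2391.9 MHz.

2391.9 MHz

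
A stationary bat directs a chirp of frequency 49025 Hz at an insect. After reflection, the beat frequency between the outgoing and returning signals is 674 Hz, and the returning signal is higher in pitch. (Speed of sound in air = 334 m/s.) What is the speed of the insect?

Double Doppler shift off a moving reflector: f₂ = f₀ · (v + u)/(v − u) (u > 0 toward emitter).
Returning signal is higher, so f₂ = f₀ + Δf = 49025 + 674 = 49699 Hz.
Rearranging, u = v · (f₂ − f₀)/(f₂ + f₀) = 334 × 674/98724 ≈ 2.28 m/s.
So the insect is moving at 2.28 m/s toward the emitter.

2.28 m/s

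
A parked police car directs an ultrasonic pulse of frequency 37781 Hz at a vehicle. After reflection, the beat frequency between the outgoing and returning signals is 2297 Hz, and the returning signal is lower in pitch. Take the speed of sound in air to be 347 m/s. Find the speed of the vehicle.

10.9 m/s

Double Doppler shift off a moving reflector: f₂ = f₀ · (v + u)/(v − u) (u > 0 toward emitter).
Returning signal is lower, so f₂ = f₀ − Δf = 37781 − 2297 = 35484 Hz.
Rearranging, u = v · (f₂ − f₀)/(f₂ + f₀) = 347 × -2297/73265 ≈ -10.9 m/s.
So the vehicle is moving at 10.9 m/s away from the emitter.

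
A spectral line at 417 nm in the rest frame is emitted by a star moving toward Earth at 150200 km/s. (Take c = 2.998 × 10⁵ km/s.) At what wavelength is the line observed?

240.4 nm

β = v/c = 150200/299800 = 0.5010.
Relativistic Doppler for wavelength: λ' = λ₀ · √((1 − β)/(1 + β)).
λ' = 417 × √(0.4990/1.5010) = 417 × 0.57658 ≈ 240.4 nm.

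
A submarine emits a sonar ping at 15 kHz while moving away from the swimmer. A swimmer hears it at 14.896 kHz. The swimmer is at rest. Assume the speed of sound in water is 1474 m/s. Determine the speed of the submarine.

f' = f · v/(v + v_s) ⇒ v_s = v · |1 − f/f'|.
v_s = 1474 × |1 − 15/14.896| = 1474 × 0.006982 ≈ 10.3 m/s.

10.3 m/s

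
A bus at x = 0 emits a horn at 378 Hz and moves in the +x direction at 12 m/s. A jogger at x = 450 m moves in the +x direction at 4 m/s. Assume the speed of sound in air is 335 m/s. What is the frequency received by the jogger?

The observer lies on the +x side, so the source is heading toward the observer and the observer is heading away from the source.
General Doppler shift: f' = f · (v − v_o)/(v − v_s).
f' = 378 × (335 − 4)/(335 − 12) = 378 × 331/323 ≈ 387 Hz.

387 Hz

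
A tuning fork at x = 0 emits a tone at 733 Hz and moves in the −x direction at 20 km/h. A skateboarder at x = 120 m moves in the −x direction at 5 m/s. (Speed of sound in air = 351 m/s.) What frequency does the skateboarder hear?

732 Hz

20 km/h = 5.556 m/s.
The observer lies on the +x side, so the source is heading away from the observer and the observer is heading toward the source.
General Doppler shift: f' = f · (v + v_o)/(v + v_s).
f' = 733 × (351 + 5)/(351 + 5.556) = 733 × 356/356.56 ≈ 732 Hz.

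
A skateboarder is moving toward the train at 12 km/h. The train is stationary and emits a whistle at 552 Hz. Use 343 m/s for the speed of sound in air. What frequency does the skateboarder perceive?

557 Hz

12 km/h = 3.333 m/s.
Only the observer moves, toward the source, so f' = f · (v + v_o)/v.
f' = 552 × (343 + 3.333)/343 = 552 × 346.33/343 ≈ 557 Hz.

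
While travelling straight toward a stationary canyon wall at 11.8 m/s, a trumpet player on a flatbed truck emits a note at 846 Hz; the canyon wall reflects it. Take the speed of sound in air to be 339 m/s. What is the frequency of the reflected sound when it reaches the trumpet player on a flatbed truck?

907 Hz

The canyon wall receives the sound from a moving source: f₁ = f₀ · v/(v − v_e) = 846 × 339/327.2 ≈ 877 Hz.
On the return leg the trumpet player on a flatbed truck is a moving observer: f₂ = f₁ · (v + v_e)/v = 877 × 350.8/339 ≈ 907 Hz.
Equivalently f₂ = f₀ · (v + v_e)/(v − v_e).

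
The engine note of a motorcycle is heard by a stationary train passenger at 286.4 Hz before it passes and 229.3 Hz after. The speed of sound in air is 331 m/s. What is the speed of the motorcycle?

37 m/s

f₁/f₂ = (v + v_s)/(v − v_s), so v_s = v · (f₁ − f₂)/(f₁ + f₂).
v_s = 331 × (286.4 − 229.3)/(286.4 + 229.3) = 331 × 57.1/515.7 ≈ 37 m/s.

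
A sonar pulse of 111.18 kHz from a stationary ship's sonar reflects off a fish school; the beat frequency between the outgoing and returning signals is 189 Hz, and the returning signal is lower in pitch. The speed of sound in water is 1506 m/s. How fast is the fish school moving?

Double Doppler shift off a moving reflector: f₂ = f₀ · (v + u)/(v − u) (u > 0 toward emitter).
Returning signal is lower, so f₂ = f₀ − Δf = 111180 − 189 = 110991 Hz.
Rearranging, u = v · (f₂ − f₀)/(f₂ + f₀) = 1506 × -189/222171 ≈ -1.28 m/s.
So the fish school is moving at 1.28 m/s away from the emitter.

1.28 m/s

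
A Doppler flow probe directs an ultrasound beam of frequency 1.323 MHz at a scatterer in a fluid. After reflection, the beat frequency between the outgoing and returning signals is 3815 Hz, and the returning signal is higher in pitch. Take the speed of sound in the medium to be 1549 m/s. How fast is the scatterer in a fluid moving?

Double Doppler shift off a moving reflector: f₂ = f₀ · (v + u)/(v − u) (u > 0 toward emitter).
Returning signal is higher, so f₂ = f₀ + Δf = 1323000 + 3815 = 1326815 Hz.
Rearranging, u = v · (f₂ − f₀)/(f₂ + f₀) = 1549 × 3815/2649815 ≈ 2.23 m/s.
So the scatterer in a fluid is moving at 2.23 m/s toward the emitter.

2.23 m/s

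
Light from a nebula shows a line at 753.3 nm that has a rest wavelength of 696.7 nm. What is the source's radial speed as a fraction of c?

λ'/λ₀ = 1.0812 > 1 (redshift), so the source is receding.
λ'/λ₀ = √((1 + β)/(1 − β)) for a receding source ⇒ β = (r² − 1)/(r² + 1) with r = λ'/λ₀.
β = (1.1691 − 1)/(1.1691 + 1) ≈ 0.078.

0.078c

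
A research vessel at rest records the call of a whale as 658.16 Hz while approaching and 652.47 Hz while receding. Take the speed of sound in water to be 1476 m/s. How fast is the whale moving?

6.4 m/s

f₁/f₂ = (v + v_s)/(v − v_s), so v_s = v · (f₁ − f₂)/(f₁ + f₂).
v_s = 1476 × (658.16 − 652.47)/(658.16 + 652.47) = 1476 × 5.69/1310.63 ≈ 6.4 m/s.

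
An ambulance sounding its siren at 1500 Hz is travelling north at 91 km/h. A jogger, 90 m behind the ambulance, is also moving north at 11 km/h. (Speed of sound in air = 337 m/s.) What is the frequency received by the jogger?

1408 Hz

91 km/h = 25.28 m/s; 11 km/h = 3.056 m/s.
The jogger is behind, so the ambulance is moving away from it while the jogger is moving toward the ambulance.
Both move, so f' = f · (v + v_o)/(v + v_s).
f' = 1500 × (337 + 3.056)/(337 + 25.28) = 1500 × 340.06/362.28 ≈ 1408 Hz.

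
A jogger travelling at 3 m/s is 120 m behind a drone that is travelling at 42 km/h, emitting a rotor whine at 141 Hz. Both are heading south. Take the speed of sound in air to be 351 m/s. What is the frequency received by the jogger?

138 Hz

42 km/h = 11.67 m/s.
The jogger is behind, so the drone is moving away from it while the jogger is moving toward the drone.
With source receding and observer approaching, f' = f · (v + v_o)/(v + v_s).
f' = 141 × (351 + 3)/(351 + 11.67) = 141 × 354/362.67 ≈ 138 Hz.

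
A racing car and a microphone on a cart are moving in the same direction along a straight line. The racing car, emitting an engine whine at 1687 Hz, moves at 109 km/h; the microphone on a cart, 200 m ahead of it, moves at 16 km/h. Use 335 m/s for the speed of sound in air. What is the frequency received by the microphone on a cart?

1830 Hz

109 km/h = 30.28 m/s; 16 km/h = 4.444 m/s.
The microphone on a cart is ahead, so the racing car is moving toward it while the microphone on a cart is moving away from the racing car.
General Doppler shift: f' = f · (v − v_o)/(v − v_s).
f' = 1687 × (335 − 4.444)/(335 − 30.28) = 1687 × 330.56/304.72 ≈ 1830 Hz.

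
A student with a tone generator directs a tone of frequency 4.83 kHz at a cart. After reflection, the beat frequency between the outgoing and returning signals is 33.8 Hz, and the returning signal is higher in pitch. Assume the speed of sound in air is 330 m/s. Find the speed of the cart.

Double Doppler shift off a moving reflector: f₂ = f₀ · (v + u)/(v − u) (u > 0 toward emitter).
Returning signal is higher, so f₂ = f₀ + Δf = 4830 + 33.8 = 4863.8 Hz.
Rearranging, u = v · (f₂ − f₀)/(f₂ + f₀) = 330 × 33.8/9693.8 ≈ 1.15 m/s.
So the cart is moving at 1.15 m/s toward the emitter.

1.15 m/s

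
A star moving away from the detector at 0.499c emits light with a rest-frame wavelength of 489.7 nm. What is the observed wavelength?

Relativistic Doppler for wavelength: λ' = λ₀ · √((1 + β)/(1 − β)).
λ' = 489.7 × √(1.4990/0.5010) = 489.7 × 1.72974 ≈ 847.1 nm.

847.1 nm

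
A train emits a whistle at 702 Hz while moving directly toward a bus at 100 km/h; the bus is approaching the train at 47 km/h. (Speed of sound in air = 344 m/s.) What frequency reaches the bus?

100 km/h = 27.78 m/s; 47 km/h = 13.06 m/s.
Both move, so f' = f · (v + v_o)/(v − v_s).
f' = 702 × (344 + 13.06)/(344 − 27.78) = 702 × 357.06/316.22 ≈ 793 Hz.

793 Hz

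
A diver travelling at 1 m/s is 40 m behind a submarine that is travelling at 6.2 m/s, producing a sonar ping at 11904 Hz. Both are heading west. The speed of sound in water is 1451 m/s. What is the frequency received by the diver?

11862 Hz

The diver is behind, so the submarine is moving away from it while the diver is moving toward the submarine.
General Doppler shift: f' = f · (v + v_o)/(v + v_s).
f' = 11904 × (1451 + 1)/(1451 + 6.2) = 11904 × 1452/1457.2 ≈ 11862 Hz.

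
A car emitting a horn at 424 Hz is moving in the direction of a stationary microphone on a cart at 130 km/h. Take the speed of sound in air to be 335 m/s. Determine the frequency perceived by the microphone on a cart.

475 Hz

130 km/h = 36.11 m/s.
Only the source moves, toward the listener, so f' = f · v/(v − v_s).
f' = 424 × 335/(335 − 36.11) = 424 × 335/298.9 ≈ 475 Hz.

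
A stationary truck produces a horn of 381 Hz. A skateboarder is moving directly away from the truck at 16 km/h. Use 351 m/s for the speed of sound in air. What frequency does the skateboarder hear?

376 Hz

16 km/h = 4.444 m/s.
Moving observer, stationary source: f' = f · (v − v_o)/v.
f' = 381 × (351 − 4.444)/351 = 381 × 346.56/351 ≈ 376 Hz.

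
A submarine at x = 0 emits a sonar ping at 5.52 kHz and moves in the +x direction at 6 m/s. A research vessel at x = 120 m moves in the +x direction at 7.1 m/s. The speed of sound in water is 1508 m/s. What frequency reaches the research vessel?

The observer lies on the +x side, so the source is heading toward the observer and the observer is heading away from the source.
General Doppler shift: f' = f · (v − v_o)/(v − v_s).
f' = 5.52 × (1508 − 7.1)/(1508 − 6) = 5.52 × 1500.9/1502 ≈ 5.52 kHz.

5.52 kHz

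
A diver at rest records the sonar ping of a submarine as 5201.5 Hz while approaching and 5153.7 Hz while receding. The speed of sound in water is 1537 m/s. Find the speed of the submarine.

f₁/f₂ = (v + v_s)/(v − v_s), so v_s = v · (f₁ − f₂)/(f₁ + f₂).
v_s = 1537 × (5201.5 − 5153.7)/(5201.5 + 5153.7) = 1537 × 47.8/10355.2 ≈ 7.1 m/s.

7.1 m/s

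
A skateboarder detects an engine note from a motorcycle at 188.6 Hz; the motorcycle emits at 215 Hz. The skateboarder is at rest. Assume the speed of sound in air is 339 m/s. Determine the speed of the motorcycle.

47 m/s

f' < f, so the motorcycle is receding.
f' = f · v/(v + v_s) ⇒ v_s = v · |1 − f/f'|.
v_s = 339 × |1 − 215/188.6| = 339 × 0.14 ≈ 47 m/s.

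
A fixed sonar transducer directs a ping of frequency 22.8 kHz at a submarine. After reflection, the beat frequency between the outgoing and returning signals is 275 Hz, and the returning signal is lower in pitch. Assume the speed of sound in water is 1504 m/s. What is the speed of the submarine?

9.1 m/s

Double Doppler shift off a moving reflector: f₂ = f₀ · (v + u)/(v − u) (u > 0 toward emitter).
Returning signal is lower, so f₂ = f₀ − Δf = 22800 − 275 = 22525 Hz.
Rearranging, u = v · (f₂ − f₀)/(f₂ + f₀) = 1504 × -275/45325 ≈ -9.1 m/s.
So the submarine is moving at 9.1 m/s away from the emitter.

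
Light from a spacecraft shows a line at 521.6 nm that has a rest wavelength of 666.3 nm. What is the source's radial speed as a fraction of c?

0.240c

λ'/λ₀ = 0.7828 < 1 (blueshift), so the source is approaching.
λ'/λ₀ = √((1 − β)/(1 + β)) for an approaching source ⇒ β = (1 − r²)/(1 + r²) with r = λ'/λ₀.
β = (1 − 0.6128)/(1 + 0.6128) ≈ 0.240.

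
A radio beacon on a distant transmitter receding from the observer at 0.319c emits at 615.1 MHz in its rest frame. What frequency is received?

Relativistic Doppler for frequency: f' = f₀ · √((1 − β)/(1 + β)).
f' = 615.1 × √(0.6810/1.3190) = 615.1 × 0.71854 ≈ 442.0 MHz.

442.0 MHz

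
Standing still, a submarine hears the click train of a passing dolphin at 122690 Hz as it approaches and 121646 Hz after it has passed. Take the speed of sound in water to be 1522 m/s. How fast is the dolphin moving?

f₁/f₂ = (v + v_s)/(v − v_s), so v_s = v · (f₁ − f₂)/(f₁ + f₂).
v_s = 1522 × (122690 − 121646)/(122690 + 121646) = 1522 × 1044/244336 ≈ 6.5 m/s.

6.5 m/s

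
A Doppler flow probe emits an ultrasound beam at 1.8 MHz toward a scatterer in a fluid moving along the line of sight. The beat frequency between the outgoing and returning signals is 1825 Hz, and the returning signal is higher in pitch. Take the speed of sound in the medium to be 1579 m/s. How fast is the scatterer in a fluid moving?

Double Doppler shift off a moving reflector: f₂ = f₀ · (v + u)/(v − u) (u > 0 toward emitter).
Returning signal is higher, so f₂ = f₀ + Δf = 1800000 + 1825 = 1801825 Hz.
Rearranging, u = v · (f₂ − f₀)/(f₂ + f₀) = 1579 × 1825/3601825 ≈ 0.80 m/s.
So the scatterer in a fluid is moving at 0.80 m/s toward the emitter.

0.80 m/s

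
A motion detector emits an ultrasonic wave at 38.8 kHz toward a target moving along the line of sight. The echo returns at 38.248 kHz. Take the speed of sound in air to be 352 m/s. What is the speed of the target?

2.52 m/s

Double Doppler shift off a moving reflector: f₂ = f₀ · (v + u)/(v − u) (u > 0 toward emitter).
Rearranging, u = v · (f₂ − f₀)/(f₂ + f₀) = 352 × -0.552/77.048 ≈ -2.52 m/s.
So the target is moving at 2.52 m/s away from the emitter.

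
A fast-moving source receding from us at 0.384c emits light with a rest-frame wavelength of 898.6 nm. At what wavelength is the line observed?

1346.9 nm

Relativistic Doppler for wavelength: λ' = λ₀ · √((1 + β)/(1 − β)).
λ' = 898.6 × √(1.3840/0.6160) = 898.6 × 1.49892 ≈ 1346.9 nm.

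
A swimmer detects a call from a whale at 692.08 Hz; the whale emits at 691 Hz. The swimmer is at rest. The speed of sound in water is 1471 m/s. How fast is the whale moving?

f' > f, so the whale is approaching.
f' = f · v/(v − v_s) ⇒ v_s = v · |1 − f/f'|.
v_s = 1471 × |1 − 691/692.08| = 1471 × 0.001561 ≈ 2.30 m/s.

2.30 m/s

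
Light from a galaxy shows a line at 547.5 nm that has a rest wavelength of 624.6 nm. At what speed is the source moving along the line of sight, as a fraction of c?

0.131c

λ'/λ₀ = 0.8766 < 1 (blueshift), so the source is approaching.
λ'/λ₀ = √((1 − β)/(1 + β)) for an approaching source ⇒ β = (1 − r²)/(1 + r²) with r = λ'/λ₀.
β = (1 − 0.7684)/(1 + 0.7684) ≈ 0.131.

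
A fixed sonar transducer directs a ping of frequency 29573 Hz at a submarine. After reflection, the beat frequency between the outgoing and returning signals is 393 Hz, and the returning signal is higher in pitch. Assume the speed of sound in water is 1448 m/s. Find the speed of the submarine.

Double Doppler shift off a moving reflector: f₂ = f₀ · (v + u)/(v − u) (u > 0 toward emitter).
Returning signal is higher, so f₂ = f₀ + Δf = 29573 + 393 = 29966 Hz.
Rearranging, u = v · (f₂ − f₀)/(f₂ + f₀) = 1448 × 393/59539 ≈ 9.6 m/s.
So the submarine is moving at 9.6 m/s toward the emitter.

9.6 m/s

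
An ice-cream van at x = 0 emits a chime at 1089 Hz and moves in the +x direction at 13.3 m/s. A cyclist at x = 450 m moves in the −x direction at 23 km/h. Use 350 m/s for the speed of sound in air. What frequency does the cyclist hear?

1153 Hz

23 km/h = 6.389 m/s.
The observer lies on the +x side, so the source is heading toward the observer and the observer is heading toward the source.
Both move, so f' = f · (v + v_o)/(v − v_s).
f' = 1089 × (350 + 6.389)/(350 − 13.3) = 1089 × 356.39/336.7 ≈ 1153 Hz.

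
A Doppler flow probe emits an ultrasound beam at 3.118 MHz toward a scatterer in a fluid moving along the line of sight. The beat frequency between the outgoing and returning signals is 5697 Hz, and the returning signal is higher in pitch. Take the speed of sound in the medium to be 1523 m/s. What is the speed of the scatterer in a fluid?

1.39 m/s

Double Doppler shift off a moving reflector: f₂ = f₀ · (v + u)/(v − u) (u > 0 toward emitter).
Returning signal is higher, so f₂ = f₀ + Δf = 3118000 + 5697 = 3123697 Hz.
Rearranging, u = v · (f₂ − f₀)/(f₂ + f₀) = 1523 × 5697/6241697 ≈ 1.39 m/s.
So the scatterer in a fluid is moving at 1.39 m/s toward the emitter.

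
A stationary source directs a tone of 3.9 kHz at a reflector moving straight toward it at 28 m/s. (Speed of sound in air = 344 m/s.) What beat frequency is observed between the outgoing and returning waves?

691 Hz

The reflector first receives the wave as a moving observer: f₁ = f₀ · (v + u)/v = 3.9 × (344 + 28)/344 ≈ 4.217 kHz.
On reflection it acts as a source moving toward the stationary detector: f₂ = f₁ · v/(v − u) = 4.217 × 344/316 ≈ 4.591 kHz.
Beat frequency (with f₀ = 3900 Hz): |f₂ − f₀| = 2u·f₀/(v − u) = 2 × 28 × 3900/316 ≈ 691 Hz.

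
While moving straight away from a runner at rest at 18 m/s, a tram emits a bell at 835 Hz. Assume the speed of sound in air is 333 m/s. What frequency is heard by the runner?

Moving source, stationary observer: f' = f · v/(v + v_s) since the source is receding.
f' = 835 × 333/(333 + 18) = 835 × 333/351 ≈ 792 Hz.

792 Hz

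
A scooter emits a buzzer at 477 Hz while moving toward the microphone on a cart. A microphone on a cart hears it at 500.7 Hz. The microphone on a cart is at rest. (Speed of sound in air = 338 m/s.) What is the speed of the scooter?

f' = f · v/(v − v_s) ⇒ v_s = v · |1 − f/f'|.
v_s = 338 × |1 − 477/500.7| = 338 × 0.04733 ≈ 16.0 m/s.

16.0 m/s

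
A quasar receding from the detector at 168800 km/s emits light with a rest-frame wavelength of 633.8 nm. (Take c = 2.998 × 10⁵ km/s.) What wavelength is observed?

β = v/c = 168800/299800 = 0.5630.
Relativistic Doppler for wavelength: λ' = λ₀ · √((1 + β)/(1 − β)).
λ' = 633.8 × √(1.5630/0.4370) = 633.8 × 1.89132 ≈ 1198.7 nm.

1198.7 nm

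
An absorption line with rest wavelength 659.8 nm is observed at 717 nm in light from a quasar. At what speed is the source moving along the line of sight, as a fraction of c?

λ'/λ₀ = 1.0867 > 1 (redshift), so the source is receding.
λ'/λ₀ = √((1 + β)/(1 − β)) for a receding source ⇒ β = (r² − 1)/(r² + 1) with r = λ'/λ₀.
β = (1.1809 − 1)/(1.1809 + 1) ≈ 0.083.

0.083c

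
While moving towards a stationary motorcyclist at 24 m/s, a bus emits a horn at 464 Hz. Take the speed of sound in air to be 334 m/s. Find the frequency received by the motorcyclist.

500 Hz

Only the source moves, toward the listener, so f' = f · v/(v − v_s).
f' = 464 × 334/(334 − 24) = 464 × 334/310 ≈ 500 Hz.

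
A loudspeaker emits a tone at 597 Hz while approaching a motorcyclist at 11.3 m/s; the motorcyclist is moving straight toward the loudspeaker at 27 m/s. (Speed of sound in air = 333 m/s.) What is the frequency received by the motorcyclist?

General Doppler shift: f' = f · (v + v_o)/(v − v_s).
f' = 597 × (333 + 27)/(333 − 11.3) = 597 × 360/321.7 ≈ 668 Hz.

668 Hz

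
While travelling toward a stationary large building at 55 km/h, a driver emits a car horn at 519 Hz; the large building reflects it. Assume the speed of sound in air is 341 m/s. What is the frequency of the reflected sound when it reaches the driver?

55 km/h = 15.28 m/s.
The large building receives the sound from a moving source: f₁ = f₀ · v/(v − v_e) = 519 × 341/325.72 ≈ 543 Hz.
On the return leg the driver is a moving observer: f₂ = f₁ · (v + v_e)/v = 543 × 356.28/341 ≈ 568 Hz.
Equivalently f₂ = f₀ · (v + v_e)/(v − v_e).

568 Hz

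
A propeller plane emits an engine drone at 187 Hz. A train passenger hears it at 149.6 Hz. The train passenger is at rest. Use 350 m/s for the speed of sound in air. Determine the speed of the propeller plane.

f' < f, so the propeller plane is receding.
f' = f · v/(v + v_s) ⇒ v_s = v · |1 − f/f'|.
v_s = 350 × |1 − 187/149.6| = 350 × 0.25 ≈ 88 m/s.

88 m/s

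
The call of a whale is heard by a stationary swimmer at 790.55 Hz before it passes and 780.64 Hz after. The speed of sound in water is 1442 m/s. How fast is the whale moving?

f₁/f₂ = (v + v_s)/(v − v_s), so v_s = v · (f₁ − f₂)/(f₁ + f₂).
v_s = 1442 × (790.55 − 780.64)/(790.55 + 780.64) = 1442 × 9.91/1571.19 ≈ 9.1 m/s.

9.1 m/s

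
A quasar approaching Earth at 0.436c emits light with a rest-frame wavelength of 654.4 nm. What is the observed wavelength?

410.1 nm

Relativistic Doppler for wavelength: λ' = λ₀ · √((1 − β)/(1 + β)).
λ' = 654.4 × √(0.5640/1.4360) = 654.4 × 0.62670 ≈ 410.1 nm.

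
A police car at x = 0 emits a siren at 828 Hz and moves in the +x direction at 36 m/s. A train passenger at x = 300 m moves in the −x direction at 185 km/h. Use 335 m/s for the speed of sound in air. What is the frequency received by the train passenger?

1070 Hz

185 km/h = 51.39 m/s.
The observer lies on the +x side, so the source is heading toward the observer and the observer is heading toward the source.
Both move, so f' = f · (v + v_o)/(v − v_s).
f' = 828 × (335 + 51.39)/(335 − 36) = 828 × 386.39/299 ≈ 1070 Hz.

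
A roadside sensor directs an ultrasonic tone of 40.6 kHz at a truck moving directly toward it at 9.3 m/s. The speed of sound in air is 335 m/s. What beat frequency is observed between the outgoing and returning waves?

2319 Hz

At the truck (a moving observer), f₁ = f₀ · (v + u)/v = 40.6 × 344.3/335 ≈ 41.73 kHz.
The reflection then acts as a moving source: f₂ = f₁ · v/(v − u) ≈ 42.92 kHz.
Beat frequency (with f₀ = 40600 Hz): |f₂ − f₀| = 2u·f₀/(v − u) = 2 × 9.3 × 40600/325.7 ≈ 2319 Hz.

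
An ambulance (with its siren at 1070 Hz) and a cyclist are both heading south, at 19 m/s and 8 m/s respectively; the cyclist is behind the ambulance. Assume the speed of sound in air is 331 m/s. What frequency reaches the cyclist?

1036 Hz

The cyclist is behind, so the ambulance is moving away from it while the cyclist is moving toward the ambulance.
Both move, so f' = f · (v + v_o)/(v + v_s).
f' = 1070 × (331 + 8)/(331 + 19) = 1070 × 339/350 ≈ 1036 Hz.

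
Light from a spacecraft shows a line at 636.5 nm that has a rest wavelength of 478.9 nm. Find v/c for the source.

0.277c

λ'/λ₀ = 1.3291 > 1 (redshift), so the source is receding.
λ'/λ₀ = √((1 + β)/(1 − β)) for a receding source ⇒ β = (r² − 1)/(r² + 1) with r = λ'/λ₀.
β = (1.7665 − 1)/(1.7665 + 1) ≈ 0.277.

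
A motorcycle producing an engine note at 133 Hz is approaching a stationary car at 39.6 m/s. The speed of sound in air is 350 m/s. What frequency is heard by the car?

With the source moving toward a stationary observer, f' = f · v/(v − v_s).
f' = 133 × 350/(350 − 39.6) = 133 × 350/310.4 ≈ 150 Hz.

150 Hz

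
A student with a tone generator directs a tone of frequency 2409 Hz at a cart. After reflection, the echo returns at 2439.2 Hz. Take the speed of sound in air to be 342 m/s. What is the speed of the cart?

Double Doppler shift off a moving reflector: f₂ = f₀ · (v + u)/(v − u) (u > 0 toward emitter).
Rearranging, u = v · (f₂ − f₀)/(f₂ + f₀) = 342 × 30.2/4848.2 ≈ 2.13 m/s.
So the cart is moving at 2.13 m/s toward the emitter.

2.13 m/s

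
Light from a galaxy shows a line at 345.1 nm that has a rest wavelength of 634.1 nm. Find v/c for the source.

0.543

λ'/λ₀ = 0.5442 < 1 (blueshift), so the source is approaching.
λ'/λ₀ = √((1 − β)/(1 + β)) for an approaching source ⇒ β = (1 − r²)/(1 + r²) with r = λ'/λ₀.
β = (1 − 0.2962)/(1 + 0.2962) ≈ 0.543.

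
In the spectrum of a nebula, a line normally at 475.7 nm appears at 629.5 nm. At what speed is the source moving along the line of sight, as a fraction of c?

λ'/λ₀ = 1.3233 > 1 (redshift), so the source is receding.
λ'/λ₀ = √((1 + β)/(1 − β)) for a receding source ⇒ β = (r² − 1)/(r² + 1) with r = λ'/λ₀.
β = (1.7512 − 1)/(1.7512 + 1) ≈ 0.273.

0.273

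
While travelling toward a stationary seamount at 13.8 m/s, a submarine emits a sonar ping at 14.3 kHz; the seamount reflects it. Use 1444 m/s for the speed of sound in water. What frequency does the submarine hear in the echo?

The seamount receives the sound from a moving source: f₁ = f₀ · v/(v − v_e) = 14.3 × 1444/1430.2 ≈ 14.44 kHz.
On the return leg the submarine is a moving observer: f₂ = f₁ · (v + v_e)/v = 14.44 × 1457.8/1444 ≈ 14.58 kHz.

14.58 kHz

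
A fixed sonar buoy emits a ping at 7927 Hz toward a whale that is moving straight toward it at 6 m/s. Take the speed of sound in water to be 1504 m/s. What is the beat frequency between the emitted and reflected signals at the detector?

At the whale (a moving observer), f₁ = f₀ · (v + u)/v = 7927 × 1510/1504 ≈ 7958.6 Hz.
On reflection it acts as a source moving toward the stationary detector: f₂ = f₁ · v/(v − u) = 7958.6 × 1504/1498 ≈ 7990.5 Hz.
Beat frequency: |f₂ − f₀| = 2u·f₀/(v − u) = 2 × 6 × 7927/1498 ≈ 64 Hz.

64 Hz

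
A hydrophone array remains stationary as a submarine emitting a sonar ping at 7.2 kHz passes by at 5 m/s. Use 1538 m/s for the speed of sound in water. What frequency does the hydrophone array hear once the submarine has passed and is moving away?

Receding: f₂ = f · v/(v + v_s) = 7.2 × 1538/1543 ≈ 7.18 kHz.

7.18 kHz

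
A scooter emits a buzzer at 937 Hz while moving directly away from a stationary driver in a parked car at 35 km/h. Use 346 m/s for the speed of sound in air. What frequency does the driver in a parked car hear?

911 Hz

35 km/h = 9.722 m/s.
Moving source, stationary observer: f' = f · v/(v + v_s) since the source is receding.
f' = 937 × 346/(346 + 9.722) = 937 × 346/355.7 ≈ 911 Hz.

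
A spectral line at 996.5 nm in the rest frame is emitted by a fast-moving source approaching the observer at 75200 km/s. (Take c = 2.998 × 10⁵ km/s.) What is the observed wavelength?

β = v/c = 75200/299800 = 0.2508.
Relativistic Doppler for wavelength: λ' = λ₀ · √((1 − β)/(1 + β)).
λ' = 996.5 × √(0.7492/1.2508) = 996.5 × 0.77391 ≈ 771.2 nm.

771.2 nm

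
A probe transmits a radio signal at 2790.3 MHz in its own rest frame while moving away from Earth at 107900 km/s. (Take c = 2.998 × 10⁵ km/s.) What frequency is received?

1914.3 MHz

β = v/c = 107900/299800 = 0.3599.
Relativistic Doppler for frequency: f' = f₀ · √((1 − β)/(1 + β)).
f' = 2790.3 × √(0.6401/1.3599) = 2790.3 × 0.68607 ≈ 1914.3 MHz.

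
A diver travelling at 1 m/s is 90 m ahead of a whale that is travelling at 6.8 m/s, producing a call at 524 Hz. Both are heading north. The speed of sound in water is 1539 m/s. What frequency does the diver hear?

526 Hz

The diver is ahead, so the whale is moving toward it while the diver is moving away from the whale.
General Doppler shift: f' = f · (v − v_o)/(v − v_s).
f' = 524 × (1539 − 1)/(1539 − 6.8) = 524 × 1538/1532.2 ≈ 526 Hz.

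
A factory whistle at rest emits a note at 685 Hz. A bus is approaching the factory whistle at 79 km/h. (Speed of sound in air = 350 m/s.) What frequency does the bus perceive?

728 Hz

79 km/h = 21.94 m/s.
Moving observer, stationary source: f' = f · (v + v_o)/v.
f' = 685 × (350 + 21.94)/350 = 685 × 371.94/350 ≈ 728 Hz.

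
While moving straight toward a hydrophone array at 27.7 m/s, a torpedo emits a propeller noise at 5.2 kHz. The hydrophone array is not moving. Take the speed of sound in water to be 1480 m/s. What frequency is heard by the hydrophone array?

5.30 kHz

Only the source moves, toward the listener, so f' = f · v/(v − v_s).
f' = 5.2 × 1480/(1480 − 27.7) = 5.2 × 1480/1452 ≈ 5.30 kHz.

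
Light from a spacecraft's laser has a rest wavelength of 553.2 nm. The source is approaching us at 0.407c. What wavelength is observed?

Relativistic Doppler for wavelength: λ' = λ₀ · √((1 − β)/(1 + β)).
λ' = 553.2 × √(0.5930/1.4070) = 553.2 × 0.64920 ≈ 359.1 nm.

359.1 nm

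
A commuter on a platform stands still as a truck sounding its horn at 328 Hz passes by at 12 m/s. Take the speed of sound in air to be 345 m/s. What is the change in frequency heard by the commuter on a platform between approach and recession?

Approaching: f₁ = f · v/(v − v_s) = 328 × 345/333 ≈ 339.8 Hz.
Receding: f₂ = f · v/(v + v_s) = 328 × 345/357 ≈ 317.0 Hz.
Drop: f₁ − f₂ = 2f·v·v_s/(v² − v_s²) = 2 × 328 × 345 × 12/(345² − 12²) ≈ 22.8 Hz.

22.8 Hz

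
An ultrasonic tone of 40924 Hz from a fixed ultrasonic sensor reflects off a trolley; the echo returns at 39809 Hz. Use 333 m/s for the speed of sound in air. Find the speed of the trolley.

Double Doppler shift off a moving reflector: f₂ = f₀ · (v + u)/(v − u) (u > 0 toward emitter).
Rearranging, u = v · (f₂ − f₀)/(f₂ + f₀) = 333 × -1115/80733 ≈ -4.6 m/s.
So the trolley is moving at 4.6 m/s away from the emitter.

4.6 m/s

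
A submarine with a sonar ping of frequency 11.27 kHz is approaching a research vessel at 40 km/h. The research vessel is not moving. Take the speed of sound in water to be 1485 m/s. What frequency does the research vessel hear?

40 km/h = 11.11 m/s.
Only the source moves, toward the listener, so f' = f · v/(v − v_s).
f' = 11.27 × 1485/(1485 − 11.11) = 11.27 × 1485/1474 ≈ 11.35 kHz.

11.35 kHz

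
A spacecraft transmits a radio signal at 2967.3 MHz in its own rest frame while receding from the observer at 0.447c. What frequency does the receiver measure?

Relativistic Doppler for frequency: f' = f₀ · √((1 − β)/(1 + β)).
f' = 2967.3 × √(0.5530/1.4470) = 2967.3 × 0.61820 ≈ 1834.4 MHz.

1834.4 MHz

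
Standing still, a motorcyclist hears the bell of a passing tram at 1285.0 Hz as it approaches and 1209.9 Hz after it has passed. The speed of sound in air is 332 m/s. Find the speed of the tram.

f₁/f₂ = (v + v_s)/(v − v_s), so v_s = v · (f₁ − f₂)/(f₁ + f₂).
v_s = 332 × (1285.0 − 1209.9)/(1285.0 + 1209.9) = 332 × 75.1/2494.9 ≈ 10.0 m/s.

10.0 m/s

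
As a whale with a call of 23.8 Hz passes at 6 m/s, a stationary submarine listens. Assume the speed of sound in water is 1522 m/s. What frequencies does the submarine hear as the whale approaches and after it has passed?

Approaching: f₁ = f · v/(v − v_s) = 23.8 × 1522/1516 ≈ 23.9 Hz.
Receding: f₂ = f · v/(v + v_s) = 23.8 × 1522/1528 ≈ 23.7 Hz.

23.9 Hz approaching; 23.7 Hz receding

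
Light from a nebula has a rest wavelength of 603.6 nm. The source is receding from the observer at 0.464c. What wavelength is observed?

997.6 nm

Relativistic Doppler for wavelength: λ' = λ₀ · √((1 + β)/(1 − β)).
λ' = 603.6 × √(1.4640/0.5360) = 603.6 × 1.65268 ≈ 997.6 nm.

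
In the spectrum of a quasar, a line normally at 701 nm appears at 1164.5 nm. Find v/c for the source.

0.468c

λ'/λ₀ = 1.6612 > 1 (redshift), so the source is receding.
λ'/λ₀ = √((1 + β)/(1 − β)) for a receding source ⇒ β = (r² − 1)/(r² + 1) with r = λ'/λ₀.
β = (2.7596 − 1)/(2.7596 + 1) ≈ 0.468.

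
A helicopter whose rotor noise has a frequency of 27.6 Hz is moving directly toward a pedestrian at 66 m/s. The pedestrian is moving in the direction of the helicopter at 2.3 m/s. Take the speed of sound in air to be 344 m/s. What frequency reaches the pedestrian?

34.4 Hz

Both move, so f' = f · (v + v_o)/(v − v_s).
f' = 27.6 × (344 + 2.3)/(344 − 66) = 27.6 × 346.3/278 ≈ 34.4 Hz.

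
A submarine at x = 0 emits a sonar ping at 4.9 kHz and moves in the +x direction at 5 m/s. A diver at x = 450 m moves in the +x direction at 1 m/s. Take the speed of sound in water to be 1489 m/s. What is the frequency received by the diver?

The observer lies on the +x side, so the source is heading toward the observer and the observer is heading away from the source.
With source approaching and observer receding, f' = f · (v − v_o)/(v − v_s).
f' = 4.9 × (1489 − 1)/(1489 − 5) = 4.9 × 1488/1484 ≈ 4.91 kHz.

4.91 kHz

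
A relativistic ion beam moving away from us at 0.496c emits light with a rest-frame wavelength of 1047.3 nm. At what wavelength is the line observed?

Relativistic Doppler for wavelength: λ' = λ₀ · √((1 + β)/(1 − β)).
λ' = 1047.3 × √(1.4960/0.5040) = 1047.3 × 1.72286 ≈ 1804.4 nm.

1804.4 nm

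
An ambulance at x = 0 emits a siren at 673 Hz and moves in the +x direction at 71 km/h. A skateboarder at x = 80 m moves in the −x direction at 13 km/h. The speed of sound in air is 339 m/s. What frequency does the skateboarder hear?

722 Hz

71 km/h = 19.72 m/s; 13 km/h = 3.611 m/s.
The observer lies on the +x side, so the source is heading toward the observer and the observer is heading toward the source.
Both move, so f' = f · (v + v_o)/(v − v_s).
f' = 673 × (339 + 3.611)/(339 − 19.72) = 673 × 342.61/319.28 ≈ 722 Hz.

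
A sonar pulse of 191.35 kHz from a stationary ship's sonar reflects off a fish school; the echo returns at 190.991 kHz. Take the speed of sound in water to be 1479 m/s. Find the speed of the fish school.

Double Doppler shift off a moving reflector: f₂ = f₀ · (v + u)/(v − u) (u > 0 toward emitter).
Rearranging, u = v · (f₂ − f₀)/(f₂ + f₀) = 1479 × -0.359/382.341 ≈ -1.39 m/s.
So the fish school is moving at 1.39 m/s away from the emitter.

1.39 m/s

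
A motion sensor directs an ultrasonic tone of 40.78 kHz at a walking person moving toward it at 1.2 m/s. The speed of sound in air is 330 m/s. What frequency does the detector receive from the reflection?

41.1 kHz

At the walking person (a moving observer), f₁ = f₀ · (v + u)/v = 40.78 × 331.2/330 ≈ 40.9 kHz.
The reflection then acts as a moving source: f₂ = f₁ · v/(v − u) ≈ 41.1 kHz.
Equivalently f₂ = f₀ · (v + u)/(v − u).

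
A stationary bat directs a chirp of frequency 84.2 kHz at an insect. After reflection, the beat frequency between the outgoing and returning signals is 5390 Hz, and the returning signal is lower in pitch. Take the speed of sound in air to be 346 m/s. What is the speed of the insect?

Double Doppler shift off a moving reflector: f₂ = f₀ · (v + u)/(v − u) (u > 0 toward emitter).
Returning signal is lower, so f₂ = f₀ − Δf = 84200 − 5390 = 78810 Hz.
Rearranging, u = v · (f₂ − f₀)/(f₂ + f₀) = 346 × -5390/163010 ≈ -11.4 m/s.
So the insect is moving at 11.4 m/s away from the emitter.

11.4 m/s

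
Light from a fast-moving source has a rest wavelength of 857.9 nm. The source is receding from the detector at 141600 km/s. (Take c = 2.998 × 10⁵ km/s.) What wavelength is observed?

1433.0 nm

β = v/c = 141600/299800 = 0.4723.
Relativistic Doppler for wavelength: λ' = λ₀ · √((1 + β)/(1 − β)).
λ' = 857.9 × √(1.4723/0.5277) = 857.9 × 1.67037 ≈ 1433.0 nm.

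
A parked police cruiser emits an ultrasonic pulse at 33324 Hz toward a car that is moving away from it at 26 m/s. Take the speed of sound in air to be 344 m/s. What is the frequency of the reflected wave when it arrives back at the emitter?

The car first receives the wave as a moving observer: f₁ = f₀ · (v − u)/v = 33324 × (344 − 26)/344 ≈ 30805 Hz.
On reflection it acts as a source moving away from the stationary detector: f₂ = f₁ · v/(v + u) = 30805 × 344/370 ≈ 28641 Hz.
Equivalently f₂ = f₀ · (v − u)/(v + u).

28641 Hz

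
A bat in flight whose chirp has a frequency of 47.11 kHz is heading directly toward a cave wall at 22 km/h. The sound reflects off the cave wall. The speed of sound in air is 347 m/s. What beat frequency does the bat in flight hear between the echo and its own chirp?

22 km/h = 6.111 m/s.
The cave wall receives the sound from a moving source: f₁ = f₀ · v/(v − v_e) = 47.11 × 347/340.89 ≈ 47.955 kHz.
On the return leg the bat in flight is a moving observer: f₂ = f₁ · (v + v_e)/v = 47.955 × 353.11/347 ≈ 48.799 kHz.
Equivalently f₂ = f₀ · (v + v_e)/(v − v_e).
Beat against the emitted tone (with f₀ = 47110 Hz): |f₂ − f₀| = 2v_e·f₀/(v − v_e) = 2 × 6.111 × 47110/340.89 ≈ 1689 Hz.

1689 Hz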